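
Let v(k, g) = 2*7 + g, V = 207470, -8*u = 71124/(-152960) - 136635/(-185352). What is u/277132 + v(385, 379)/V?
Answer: 25730307957697577/13584256968307696640 ≈ 0.0018941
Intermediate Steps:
u = -80382437/2362620160 (u = -(71124/(-152960) - 136635/(-185352))/8 = -(71124*(-1/152960) - 136635*(-1/185352))/8 = -(-17781/38240 + 45545/61784)/8 = -⅛*80382437/295327520 = -80382437/2362620160 ≈ -0.034023)
v(k, g) = 14 + g
u/277132 + v(385, 379)/V = -80382437/2362620160/277132 + (14 + 379)/207470 = -80382437/2362620160*1/277132 + 393*(1/207470) = -80382437/654757650181120 + 393/207470 = 25730307957697577/13584256968307696640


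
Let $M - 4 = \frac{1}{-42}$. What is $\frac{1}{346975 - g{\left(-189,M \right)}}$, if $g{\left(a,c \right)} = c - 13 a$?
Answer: $\frac{42}{14469589} \approx 2.9026 \cdot 10^{-6}$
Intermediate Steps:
$M = \frac{167}{42}$ ($M = 4 + \frac{1}{-42} = 4 - \frac{1}{42} = \frac{167}{42} \approx 3.9762$)
$\frac{1}{346975 - g{\left(-189,M \right)}} = \frac{1}{346975 - \left(\frac{167}{42} - -2457\right)} = \frac{1}{346975 - \left(\frac{167}{42} + 2457\right)} = \frac{1}{346975 - \frac{103361}{42}} = \frac{1}{\frac{14469589}{42}} = \frac{42}{14469589}$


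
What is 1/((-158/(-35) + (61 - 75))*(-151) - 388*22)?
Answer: -35/248628 ≈ -0.00014077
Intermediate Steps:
1/((-158/(-35) + (61 - 75))*(-151) - 388*22) = 1/((-158*(-1/35) - 14)*(-151) - 8536) = 1/((158/35 - 14)*(-151) - 8536) = 1/(-332/35*(-151) - 8536) = 1/(50132/35 - 8536) = 1/(-248628/35) = -35/248628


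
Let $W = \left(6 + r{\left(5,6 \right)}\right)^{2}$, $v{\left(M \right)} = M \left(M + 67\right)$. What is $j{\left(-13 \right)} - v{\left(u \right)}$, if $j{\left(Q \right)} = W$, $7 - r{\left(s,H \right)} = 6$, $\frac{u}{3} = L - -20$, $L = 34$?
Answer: $-37049$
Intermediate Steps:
$u = 162$ ($u = 3 \left(34 - -20\right) = 3 \left(34 + 20\right) = 3 \cdot 54 = 162$)
$v{\left(M \right)} = M \left(67 + M\right)$
$r{\left(s,H \right)} = 1$ ($r{\left(s,H \right)} = 7 - 6 = 1$)
$W = 49$ ($W = \left(6 + 1\right)^{2} = 7^{2} = 49$)
$j{\left(Q \right)} = 49$
$j{\left(-13 \right)} - v{\left(u \right)} = 49 - 162 \left(67 + 162\right) = 49 - 162 \cdot 229 = 49 - 37098 = -37049$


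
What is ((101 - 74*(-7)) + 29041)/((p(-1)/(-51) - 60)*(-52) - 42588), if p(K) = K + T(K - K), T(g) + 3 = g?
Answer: -378165/503269 ≈ -0.75142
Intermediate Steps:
T(g) = -3 + g
p(K) = -3 + K (p(K) = K + (-3 + (K - K)) = K + (-3 + 0) = K - 3 = -3 + K)
((101 - 74*(-7)) + 29041)/((p(-1)/(-51) - 60)*(-52) - 42588) = ((101 - 74*(-7)) + 29041)/(((-3 - 1)/(-51) - 60)*(-52) - 42588) = ((101 + 518) + 29041)/((-4*(-1/51) - 60)*(-52) - 42588) = (619 + 29041)/((4/51 - 60)*(-52) - 42588) = 29660/(-3056/51*(-52) - 42588) = 29660/(158912/51 - 42588) = 29660/(-2013076/51) = 29660*(-51/2013076) = -378165/503269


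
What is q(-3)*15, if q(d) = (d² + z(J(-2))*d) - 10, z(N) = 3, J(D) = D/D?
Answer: -150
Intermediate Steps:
J(D) = 1
q(d) = -10 + d² + 3*d (q(d) = (d² + 3*d) - 10 = -10 + d² + 3*d)
q(-3)*15 = (-10 + (-3)² + 3*(-3))*15 = (-10 + 9 - 9)*15 = -10*15 = -150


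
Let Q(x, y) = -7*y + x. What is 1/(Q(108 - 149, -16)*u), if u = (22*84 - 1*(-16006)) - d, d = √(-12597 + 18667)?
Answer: 8927/11315953233 + √6070/22631906466 ≈ 7.9233e-7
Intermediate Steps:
d = √6070 ≈ 77.910
Q(x, y) = x - 7*y
u = 17854 - √6070 (u = (22*84 - 1*(-16006)) - √6070 = (1848 + 16006) - √6070 = 17854 - √6070 ≈ 17776.)
1/(Q(108 - 149, -16)*u) = 1/(((108 - 149) - 7*(-16))*(17854 - √6070)) = 1/((-41 + 112)*(17854 - √6070)) = 1/(71*(17854 - √6070))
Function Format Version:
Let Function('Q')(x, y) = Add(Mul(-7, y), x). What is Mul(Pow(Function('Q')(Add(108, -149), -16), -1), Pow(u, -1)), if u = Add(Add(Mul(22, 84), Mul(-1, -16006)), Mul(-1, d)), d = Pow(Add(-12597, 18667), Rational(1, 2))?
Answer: Add(Rational(8927, 11315953233), Mul(Rational(1, 22631906466), Pow(6070, Rational(1, 2)))) ≈ 7.9233e-7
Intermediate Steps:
d = Pow(6070, Rational(1, 2)) ≈ 77.910
Function('Q')(x, y) = Add(x, Mul(-7, y))
u = Add(17854, Mul(-1, Pow(6070, Rational(1, 2)))) (u = Add(Add(Mul(22, 84), Mul(-1, -16006)), Mul(-1, Pow(6070, Rational(1, 2)))) = Add(Add(1848, 16006), Mul(-1, Pow(6070, Rational(1, 2)))) = Add(17854, Mul(-1, Pow(6070, Rational(1, 2)))) ≈ 17776.)
Mul(Pow(Function('Q')(Add(108, -149), -16), -1), Pow(u, -1)) = Mul(Pow(Add(Add(108, -149), Mul(-7, -16)), -1), Pow(Add(17854, Mul(-1, Pow(6070, Rational(1, 2)))), -1)) = Mul(Pow(Add(-41, 112), -1), Pow(Add(17854, Mul(-1, Pow(6070, Rational(1, 2)))), -1)) = Mul(Pow(71, -1), Pow(Add(17854, Mul(-1, Pow(6070, Rational(1, 2)))), -1)) = Mul(Rational(1, 71), Pow(Add(17854, Mul(-1, Pow(6070, Rational(1, 2)))), -1))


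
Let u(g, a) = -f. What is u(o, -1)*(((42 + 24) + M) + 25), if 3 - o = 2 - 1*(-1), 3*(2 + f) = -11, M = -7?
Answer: 476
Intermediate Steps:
f = -17/3 (f = -2 + (⅓)*(-11) = -2 - 11/3 = -17/3 ≈ -5.6667)
o = 0 (o = 3 - (2 - 1*(-1)) = 3 - (2 + 1) = 3 - 1*3 = 3 - 3 = 0)
u(g, a) = 17/3 (u(g, a) = -1*(-17/3) = 17/3)
u(o, -1)*(((42 + 24) + M) + 25) = 17*(((42 + 24) - 7) + 25)/3 = 17*((66 - 7) + 25)/3 = 17*(59 + 25)/3 = (17/3)*84 = 476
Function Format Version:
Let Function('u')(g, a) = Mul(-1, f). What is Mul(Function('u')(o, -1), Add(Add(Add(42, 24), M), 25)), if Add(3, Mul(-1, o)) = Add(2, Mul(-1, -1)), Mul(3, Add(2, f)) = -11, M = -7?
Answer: 476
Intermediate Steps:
f = Rational(-17, 3) (f = Add(-2, Mul(Rational(1, 3), -11)) = Add(-2, Rational(-11, 3)) = Rational(-17, 3) ≈ -5.6667)
o = 0 (o = Add(3, Mul(-1, Add(2, Mul(-1, -1)))) = Add(3, Mul(-1, Add(2, 1))) = Add(3, Mul(-1, 3)) = Add(3, -3) = 0)
Function('u')(g, a) = Rational(17, 3) (Function('u')(g, a) = Mul(-1, Rational(-17, 3)) = Rational(17, 3))
Mul(Function('u')(o, -1), Add(Add(Add(42, 24), M), 25)) = Mul(Rational(17, 3), Add(Add(Add(42, 24), -7), 25)) = Mul(Rational(17, 3), Add(Add(66, -7), 25)) = Mul(Rational(17, 3), Add(59, 25)) = Mul(Rational(17, 3), 84) = 476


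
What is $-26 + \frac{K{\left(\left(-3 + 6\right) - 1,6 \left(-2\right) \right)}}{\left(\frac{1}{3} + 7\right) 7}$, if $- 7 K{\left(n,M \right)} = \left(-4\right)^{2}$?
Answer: $- \frac{14038}{539} \approx -26.045$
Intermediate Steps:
$K{\left(n,M \right)} = - \frac{16}{7}$ ($K{\left(n,M \right)} = - \frac{\left(-4\right)^{2}}{7} = \left(- \frac{1}{7}\right) 16 = - \frac{16}{7}$)
$-26 + \frac{K{\left(\left(-3 + 6\right) - 1,6 \left(-2\right) \right)}}{\left(\frac{1}{3} + 7\right) 7} = -26 + \frac{1}{\left(\frac{1}{3} + 7\right) 7} \left(- \frac{16}{7}\right) = -26 + \frac{1}{\frac{22}{3} \cdot 7} \left(- \frac{16}{7}\right) = -26 + \frac{1}{\frac{154}{3}} \left(- \frac{16}{7}\right) = -26 + \frac{3}{154} \left(- \frac{16}{7}\right) = -26 - \frac{24}{539} = - \frac{14038}{539}$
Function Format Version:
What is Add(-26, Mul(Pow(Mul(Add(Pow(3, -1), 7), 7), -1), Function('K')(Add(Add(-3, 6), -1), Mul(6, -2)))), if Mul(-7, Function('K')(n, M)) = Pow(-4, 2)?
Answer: Rational(-14038, 539) ≈ -26.045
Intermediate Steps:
Function('K')(n, M) = Rational(-16, 7) (Function('K')(n, M) = Mul(Rational(-1, 7), Pow(-4, 2)) = Mul(Rational(-1, 7), 16) = Rational(-16, 7))
Add(-26, Mul(Pow(Mul(Add(Pow(3, -1), 7), 7), -1), Function('K')(Add(Add(-3, 6), -1), Mul(6, -2)))) = Add(-26, Mul(Pow(Mul(Add(Pow(3, -1), 7), 7), -1), Rational(-16, 7))) = Add(-26, Mul(Pow(Mul(Add(Rational(1, 3), 7), 7), -1), Rational(-16, 7))) = Add(-26, Mul(Pow(Mul(Rational(22, 3), 7), -1), Rational(-16, 7))) = Add(-26, Mul(Pow(Rational(154, 3), -1), Rational(-16, 7))) = Add(-26, Mul(Rational(3, 154), Rational(-16, 7))) = Add(-26, Rational(-24, 539)) = Rational(-14038, 539)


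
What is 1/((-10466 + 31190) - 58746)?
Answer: -1/38022 ≈ -2.6301e-5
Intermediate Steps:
1/((-10466 + 31190) - 58746) = 1/(20724 - 58746) = 1/(-38022) = -1/38022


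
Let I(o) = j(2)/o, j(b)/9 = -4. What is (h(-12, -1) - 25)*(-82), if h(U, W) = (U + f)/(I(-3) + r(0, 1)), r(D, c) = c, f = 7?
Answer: 27060/13 ≈ 2081.5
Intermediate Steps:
j(b) = -36 (j(b) = 9*(-4) = -36)
I(o) = -36/o
h(U, W) = 7/13 + U/13 (h(U, W) = (U + 7)/(-36/(-3) + 1) = (7 + U)/(-36*(-⅓) + 1) = (7 + U)/(12 + 1) = (7 + U)/13 = (7 + U)*(1/13) = 7/13 + U/13)
(h(-12, -1) - 25)*(-82) = ((7/13 + (1/13)*(-12)) - 25)*(-82) = ((7/13 - 12/13) - 25)*(-82) = (-5/13 - 25)*(-82) = -330/13*(-82) = 27060/13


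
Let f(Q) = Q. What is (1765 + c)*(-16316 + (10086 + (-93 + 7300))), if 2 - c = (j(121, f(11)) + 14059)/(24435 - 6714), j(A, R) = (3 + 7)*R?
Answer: 10192988242/5907 ≈ 1.7256e+6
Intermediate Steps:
j(A, R) = 10*R
c = 7091/5907 (c = 2 - (10*11 + 14059)/(24435 - 6714) = 2 - (110 + 14059)/17721 = 2 - 14169/17721 = 2 - 1*4723/5907 = 2 - 4723/5907 = 7091/5907 ≈ 1.2004)
(1765 + c)*(-16316 + (10086 + (-93 + 7300))) = (1765 + 7091/5907)*(-16316 + (10086 + (-93 + 7300))) = 10432946*(-16316 + (10086 + 7207))/5907 = 10432946*(-16316 + 17293)/5907 = (10432946/5907)*977 = 10192988242/5907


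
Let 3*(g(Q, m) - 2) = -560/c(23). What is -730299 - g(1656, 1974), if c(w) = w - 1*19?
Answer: -2190763/3 ≈ -7.3025e+5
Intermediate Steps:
c(w) = -19 + w (c(w) = w - 19 = -19 + w)
g(Q, m) = -134/3 (g(Q, m) = 2 + (-560/(-19 + 23))/3 = 2 + (-560/4)/3 = 2 + (-560*¼)/3 = 2 + (⅓)*(-140) = 2 - 140/3 = -134/3)
-730299 - g(1656, 1974) = -730299 - 1*(-134/3) = -730299 + 134/3 = -2190763/3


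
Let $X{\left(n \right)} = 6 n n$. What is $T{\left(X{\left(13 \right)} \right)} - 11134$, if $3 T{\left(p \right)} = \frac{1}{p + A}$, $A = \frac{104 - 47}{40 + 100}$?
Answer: $- \frac{4743651694}{426051} \approx -11134.0$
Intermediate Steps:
$A = \frac{57}{140} \approx 0.40714$
$X{\left(n \right)} = 6 n^{2}$
$T{\left(p \right)} = \frac{1}{3 \left(\frac{57}{140} + p\right)}$ ($T{\left(p \right)} = \frac{1}{3 \left(p + \frac{57}{140}\right)} = \frac{1}{3 \left(\frac{57}{140} + p\right)}$)
$T{\left(X{\left(13 \right)} \right)} - 11134 = \frac{140}{3 \left(57 + 140 \cdot 6 \cdot 13^{2}\right)} - 11134 = \frac{140}{3 \left(57 + 140 \cdot 6 \cdot 169\right)} - 11134 = \frac{140}{3 \left(57 + 140 \cdot 1014\right)} - 11134 = \frac{140}{3 \left(57 + 141960\right)} - 11134 = \frac{140}{3 \cdot 142017} - 11134 = \frac{140}{3} \cdot \frac{1}{142017} - 11134 = \frac{140}{426051} - 11134 = - \frac{4743651694}{426051}$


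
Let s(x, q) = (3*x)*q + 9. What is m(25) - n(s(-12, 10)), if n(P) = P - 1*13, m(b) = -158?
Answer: 206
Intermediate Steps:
s(x, q) = 9 + 3*q*x (s(x, q) = 3*q*x + 9 = 9 + 3*q*x)
n(P) = -13 + P (n(P) = P - 13 = -13 + P)
m(25) - n(s(-12, 10)) = -158 - (-13 + (9 + 3*10*(-12))) = -158 - (-13 + (9 - 360)) = -158 - (-13 - 351) = -158 - 1*(-364) = -158 + 364 = 206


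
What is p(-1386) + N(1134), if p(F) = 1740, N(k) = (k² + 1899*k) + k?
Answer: 3442296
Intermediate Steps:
N(k) = k² + 1900*k
p(-1386) + N(1134) = 1740 + 1134*(1900 + 1134) = 1740 + 1134*3034 = 1740 + 3440556 = 3442296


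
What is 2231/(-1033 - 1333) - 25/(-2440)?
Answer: -538449/577304 ≈ -0.93270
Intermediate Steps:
2231/(-1033 - 1333) - 25/(-2440) = 2231/(-2366) - 25*(-1/2440) = 2231*(-1/2366) + 5/488 = -2231/2366 + 5/488 = -538449/577304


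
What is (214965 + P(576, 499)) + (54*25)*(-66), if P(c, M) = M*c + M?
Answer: 413788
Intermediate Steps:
P(c, M) = M + M*c
(214965 + P(576, 499)) + (54*25)*(-66) = (214965 + 499*(1 + 576)) + (54*25)*(-66) = (214965 + 499*577) + 1350*(-66) = (214965 + 287923) - 89100 = 502888 - 89100 = 413788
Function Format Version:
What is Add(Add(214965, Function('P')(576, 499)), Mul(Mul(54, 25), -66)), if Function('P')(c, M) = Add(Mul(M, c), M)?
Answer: 413788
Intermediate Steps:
Function('P')(c, M) = Add(M, Mul(M, c))
Add(Add(214965, Function('P')(576, 499)), Mul(Mul(54, 25), -66)) = Add(Add(214965, Mul(499, Add(1, 576))), Mul(Mul(54, 25), -66)) = Add(Add(214965, Mul(499, 577)), Mul(1350, -66)) = Add(Add(214965, 287923), -89100) = Add(502888, -89100) = 413788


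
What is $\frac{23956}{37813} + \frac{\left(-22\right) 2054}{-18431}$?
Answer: $\frac{2150226880}{696931403} \approx 3.0853$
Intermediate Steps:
$\frac{23956}{37813} + \frac{\left(-22\right) 2054}{-18431} = 23956 \cdot \frac{1}{37813} - - \frac{45188}{18431} = \frac{23956}{37813} + \frac{45188}{18431} = \frac{2150226880}{696931403}$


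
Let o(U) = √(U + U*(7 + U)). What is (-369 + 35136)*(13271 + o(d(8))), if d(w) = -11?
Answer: 461392857 + 34767*√33 ≈ 4.6159e+8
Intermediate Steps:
(-369 + 35136)*(13271 + o(d(8))) = (-369 + 35136)*(13271 + √(-11*(8 - 11))) = 34767*(13271 + √(-11*(-3))) = 34767*(13271 + √33) = 461392857 + 34767*√33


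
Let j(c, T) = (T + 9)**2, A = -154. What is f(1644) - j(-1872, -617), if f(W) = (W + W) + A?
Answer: -366530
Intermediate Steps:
f(W) = -154 + 2*W (f(W) = (W + W) - 154 = 2*W - 154 = -154 + 2*W)
j(c, T) = (9 + T)**2
f(1644) - j(-1872, -617) = (-154 + 2*1644) - (9 - 617)**2 = (-154 + 3288) - 1*(-608)**2 = 3134 - 1*369664 = 3134 - 369664 = -366530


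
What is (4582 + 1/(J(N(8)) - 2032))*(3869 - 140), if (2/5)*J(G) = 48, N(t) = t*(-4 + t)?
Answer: 32668959807/1912 ≈ 1.7086e+7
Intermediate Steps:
J(G) = 120 (J(G) = (5/2)*48 = 120)
(4582 + 1/(J(N(8)) - 2032))*(3869 - 140) = (4582 + 1/(120 - 2032))*(3869 - 140) = (4582 + 1/(-1912))*3729 = (4582 - 1/1912)*3729 = (8760783/1912)*3729 = 32668959807/1912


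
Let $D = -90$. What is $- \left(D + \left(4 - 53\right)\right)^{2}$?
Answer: $-19321$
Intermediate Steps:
$- \left(D + \left(4 - 53\right)\right)^{2} = - \left(-90 + \left(4 - 53\right)\right)^{2} = - \left(-90 - 49\right)^{2} = - \left(-139\right)^{2} = \left(-1\right) 19321 = -19321$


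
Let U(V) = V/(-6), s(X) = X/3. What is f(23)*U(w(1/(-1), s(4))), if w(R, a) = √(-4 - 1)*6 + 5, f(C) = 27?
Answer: -45/2 - 27*I*√5 ≈ -22.5 - 60.374*I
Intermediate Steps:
s(X) = X/3 (s(X) = X*(⅓) = X/3)
w(R, a) = 5 + 6*I*√5 (w(R, a) = √(-5)*6 + 5 = (I*√5)*6 + 5 = 6*I*√5 + 5 = 5 + 6*I*√5)
U(V) = -V/6 (U(V) = V*(-⅙) = -V/6)
f(23)*U(w(1/(-1), s(4))) = 27*(-(5 + 6*I*√5)/6) = 27*(-⅚ - I*√5) = -45/2 - 27*I*√5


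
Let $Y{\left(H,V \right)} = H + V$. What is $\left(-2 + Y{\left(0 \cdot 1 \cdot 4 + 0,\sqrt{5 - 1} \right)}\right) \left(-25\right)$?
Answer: $0$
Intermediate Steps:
$\left(-2 + Y{\left(0 \cdot 1 \cdot 4 + 0,\sqrt{5 - 1} \right)}\right) \left(-25\right) = \left(-2 + \left(\left(0 \cdot 1 \cdot 4 + 0\right) + \sqrt{5 - 1}\right)\right) \left(-25\right) = \left(-2 + \left(\left(0 \cdot 4 + 0\right) + \sqrt{4}\right)\right) \left(-25\right) = \left(-2 + \left(\left(0 + 0\right) + 2\right)\right) \left(-25\right) = \left(-2 + \left(0 + 2\right)\right) \left(-25\right) = \left(-2 + 2\right) \left(-25\right) = 0 \left(-25\right) = 0$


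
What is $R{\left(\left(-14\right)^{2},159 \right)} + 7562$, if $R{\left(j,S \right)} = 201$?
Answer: $7763$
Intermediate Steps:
$R{\left(\left(-14\right)^{2},159 \right)} + 7562 = 201 + 7562 = 7763$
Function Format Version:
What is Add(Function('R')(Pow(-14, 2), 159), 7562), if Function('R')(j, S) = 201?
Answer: 7763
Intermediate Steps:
Add(Function('R')(Pow(-14, 2), 159), 7562) = Add(201, 7562) = 7763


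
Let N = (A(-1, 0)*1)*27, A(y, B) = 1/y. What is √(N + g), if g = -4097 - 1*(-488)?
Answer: 6*I*√101 ≈ 60.299*I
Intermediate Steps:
g = -3609 (g = -4097 + 488 = -3609)
N = -27 (N = (1/(-1))*27 = -1*1*27 = -1*27 = -27)
√(N + g) = √(-27 - 3609) = √(-3636) = 6*I*√101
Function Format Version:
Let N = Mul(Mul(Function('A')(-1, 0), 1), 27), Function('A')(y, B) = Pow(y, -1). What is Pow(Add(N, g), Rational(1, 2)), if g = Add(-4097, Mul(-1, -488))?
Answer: Mul(6, I, Pow(101, Rational(1, 2))) ≈ Mul(60.299, I)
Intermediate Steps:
g = -3609 (g = Add(-4097, 488) = -3609)
N = -27 (N = Mul(Mul(Pow(-1, -1), 1), 27) = Mul(Mul(-1, 1), 27) = Mul(-1, 27) = -27)
Pow(Add(N, g), Rational(1, 2)) = Pow(Add(-27, -3609), Rational(1, 2)) = Pow(-3636, Rational(1, 2)) = Mul(6, I, Pow(101, Rational(1, 2)))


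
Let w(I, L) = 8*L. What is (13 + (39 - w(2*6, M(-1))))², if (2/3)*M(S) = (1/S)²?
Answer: 1600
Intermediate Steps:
M(S) = 3/(2*S²) (M(S) = 3*(1/S)²/2 = 3/(2*S²))
(13 + (39 - w(2*6, M(-1))))² = (13 + (39 - 8*(3/2)/(-1)²))² = (13 + (39 - 8*(3/2)*1))² = (13 + (39 - 8*3/2))² = (13 + (39 - 1*12))² = (13 + (39 - 12))² = (13 + 27)² = 40² = 1600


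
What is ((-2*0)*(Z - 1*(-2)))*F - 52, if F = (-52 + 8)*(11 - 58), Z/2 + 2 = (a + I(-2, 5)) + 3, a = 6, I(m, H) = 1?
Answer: -52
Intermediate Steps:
Z = 16 (Z = -4 + 2*((6 + 1) + 3) = -4 + 2*(7 + 3) = -4 + 2*10 = -4 + 20 = 16)
F = 2068 (F = -44*(-47) = 2068)
((-2*0)*(Z - 1*(-2)))*F - 52 = ((-2*0)*(16 - 1*(-2)))*2068 - 52 = (0*(16 + 2))*2068 - 52 = (0*18)*2068 - 52 = 0*2068 - 52 = 0 - 52 = -52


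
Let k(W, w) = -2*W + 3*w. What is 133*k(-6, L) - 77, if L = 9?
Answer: 5110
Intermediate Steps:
133*k(-6, L) - 77 = 133*(-2*(-6) + 3*9) - 77 = 133*(12 + 27) - 77 = 133*39 - 77 = 5187 - 77 = 5110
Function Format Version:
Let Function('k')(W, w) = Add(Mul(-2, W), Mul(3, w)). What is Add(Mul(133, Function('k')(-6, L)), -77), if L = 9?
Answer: 5110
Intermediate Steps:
Add(Mul(133, Function('k')(-6, L)), -77) = Add(Mul(133, Add(Mul(-2, -6), Mul(3, 9))), -77) = Add(Mul(133, Add(12, 27)), -77) = Add(Mul(133, 39), -77) = Add(5187, -77) = 5110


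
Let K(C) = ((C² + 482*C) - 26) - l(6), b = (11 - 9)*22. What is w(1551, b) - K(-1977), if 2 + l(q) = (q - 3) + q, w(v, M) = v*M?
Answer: -2887338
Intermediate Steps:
b = 44 (b = 2*22 = 44)
w(v, M) = M*v
l(q) = -5 + 2*q (l(q) = -2 + ((q - 3) + q) = -2 + ((-3 + q) + q) = -2 + (-3 + 2*q) = -5 + 2*q)
K(C) = -33 + C² + 482*C (K(C) = ((C² + 482*C) - 26) - (-5 + 2*6) = (-26 + C² + 482*C) - (-5 + 12) = (-26 + C² + 482*C) - 1*7 = (-26 + C² + 482*C) - 7 = -33 + C² + 482*C)
w(1551, b) - K(-1977) = 44*1551 - (-33 + (-1977)² + 482*(-1977)) = 68244 - (-33 + 3908529 - 952914) = 68244 - 1*2955582 = 68244 - 2955582 = -2887338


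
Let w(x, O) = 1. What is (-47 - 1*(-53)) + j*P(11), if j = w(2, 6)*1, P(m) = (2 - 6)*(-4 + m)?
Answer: -22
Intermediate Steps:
P(m) = 16 - 4*m (P(m) = -4*(-4 + m) = 16 - 4*m)
j = 1 (j = 1*1 = 1)
(-47 - 1*(-53)) + j*P(11) = (-47 - 1*(-53)) + 1*(16 - 4*11) = (-47 + 53) + 1*(16 - 44) = 6 + 1*(-28) = 6 - 28 = -22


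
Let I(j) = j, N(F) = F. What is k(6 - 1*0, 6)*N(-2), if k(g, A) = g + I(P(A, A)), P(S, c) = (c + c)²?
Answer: -300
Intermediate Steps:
P(S, c) = 4*c² (P(S, c) = (2*c)² = 4*c²)
k(g, A) = g + 4*A²
k(6 - 1*0, 6)*N(-2) = ((6 - 1*0) + 4*6²)*(-2) = ((6 + 0) + 4*36)*(-2) = (6 + 144)*(-2) = 150*(-2) = -300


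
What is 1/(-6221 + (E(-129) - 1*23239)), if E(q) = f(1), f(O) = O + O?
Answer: -1/29458 ≈ -3.3947e-5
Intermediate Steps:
f(O) = 2*O
E(q) = 2 (E(q) = 2*1 = 2)
1/(-6221 + (E(-129) - 1*23239)) = 1/(-6221 + (2 - 1*23239)) = 1/(-6221 + (2 - 23239)) = 1/(-6221 - 23237) = 1/(-29458) = -1/29458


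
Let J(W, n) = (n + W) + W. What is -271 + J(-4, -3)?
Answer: -282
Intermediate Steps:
J(W, n) = n + 2*W (J(W, n) = (W + n) + W = n + 2*W)
-271 + J(-4, -3) = -271 + (-3 + 2*(-4)) = -271 + (-3 - 8) = -271 - 11 = -282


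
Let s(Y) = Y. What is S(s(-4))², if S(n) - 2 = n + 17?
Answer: 225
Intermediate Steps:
S(n) = 19 + n (S(n) = 2 + (n + 17) = 2 + (17 + n) = 19 + n)
S(s(-4))² = (19 - 4)² = 15² = 225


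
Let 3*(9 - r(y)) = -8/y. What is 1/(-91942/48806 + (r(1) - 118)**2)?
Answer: 219627/2482859944 ≈ 8.8457e-5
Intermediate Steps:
r(y) = 9 + 8/(3*y) (r(y) = 9 - (-8)/(3*y) = 9 + 8/(3*y))
1/(-91942/48806 + (r(1) - 118)**2) = 1/(-91942/48806 + ((9 + (8/3)/1) - 118)**2) = 1/(-91942*1/48806 + ((9 + (8/3)*1) - 118)**2) = 1/(-45971/24403 + ((9 + 8/3) - 118)**2) = 1/(-45971/24403 + (35/3 - 118)**2) = 1/(-45971/24403 + (-319/3)**2) = 1/(-45971/24403 + 101761/9) = 1/(2482859944/219627) = 219627/2482859944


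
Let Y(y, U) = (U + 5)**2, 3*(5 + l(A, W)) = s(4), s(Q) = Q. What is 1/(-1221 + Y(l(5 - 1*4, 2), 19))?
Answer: -1/645 ≈ -0.0015504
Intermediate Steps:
l(A, W) = -11/3 (l(A, W) = -5 + (1/3)*4 = -5 + 4/3 = -11/3)
Y(y, U) = (5 + U)**2
1/(-1221 + Y(l(5 - 1*4, 2), 19)) = 1/(-1221 + (5 + 19)**2) = 1/(-1221 + 24**2) = 1/(-1221 + 576) = 1/(-645) = -1/645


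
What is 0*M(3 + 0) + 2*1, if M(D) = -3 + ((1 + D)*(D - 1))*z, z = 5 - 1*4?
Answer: 2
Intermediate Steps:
z = 1 (z = 5 - 4 = 1)
M(D) = -3 + (1 + D)*(-1 + D) (M(D) = -3 + ((1 + D)*(D - 1))*1 = -3 + ((1 + D)*(-1 + D))*1 = -3 + (1 + D)*(-1 + D))
0*M(3 + 0) + 2*1 = 0*(-4 + (3 + 0)**2) + 2*1 = 0*(-4 + 3**2) + 2 = 0*(-4 + 9) + 2 = 0*5 + 2 = 0 + 2 = 2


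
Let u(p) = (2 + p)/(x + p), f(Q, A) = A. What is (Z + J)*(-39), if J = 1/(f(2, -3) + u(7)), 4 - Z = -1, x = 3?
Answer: -1235/7 ≈ -176.43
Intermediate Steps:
Z = 5 (Z = 4 - 1*(-1) = 4 + 1 = 5)
u(p) = (2 + p)/(3 + p)
J = -10/21 (J = 1/(-3 + (2 + 7)/(3 + 7)) = 1/(-3 + 9/10) = 1/(-21/10) = -10/21 ≈ -0.47619)
(Z + J)*(-39) = (5 - 10/21)*(-39) = (95/21)*(-39) = -1235/7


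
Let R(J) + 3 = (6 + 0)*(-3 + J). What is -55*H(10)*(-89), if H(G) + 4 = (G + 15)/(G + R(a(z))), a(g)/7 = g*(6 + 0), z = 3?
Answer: -2892945/149 ≈ -19416.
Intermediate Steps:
a(g) = 42*g (a(g) = 7*(g*(6 + 0)) = 7*(g*6) = 7*(6*g) = 42*g)
R(J) = -21 + 6*J (R(J) = -3 + (6 + 0)*(-3 + J) = -3 + 6*(-3 + J) = -3 + (-18 + 6*J) = -21 + 6*J)
H(G) = -4 + (15 + G)/(735 + G) (H(G) = -4 + (G + 15)/(G + (-21 + 6*(42*3))) = -4 + (15 + G)/(G + (-21 + 6*126)) = -4 + (15 + G)/(G + (-21 + 756)) = -4 + (15 + G)/(G + 735) = -4 + (15 + G)/(735 + G))
-55*H(10)*(-89) = -165*(-975 - 1*10)/(735 + 10)*(-89) = -165*(-975 - 10)/745*(-89) = -165*(-985)/745*(-89) = -55*(-591/149)*(-89) = (32505/149)*(-89) = -2892945/149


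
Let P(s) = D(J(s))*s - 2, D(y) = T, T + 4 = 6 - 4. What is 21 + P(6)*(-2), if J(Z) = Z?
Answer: 49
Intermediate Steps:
T = -2 (T = -4 + (6 - 4) = -4 + 2 = -2)
D(y) = -2
P(s) = -2 - 2*s (P(s) = -2*s - 2 = -2 - 2*s)
21 + P(6)*(-2) = 21 + (-2 - 2*6)*(-2) = 21 + (-2 - 12)*(-2) = 21 - 14*(-2) = 21 + 28 = 49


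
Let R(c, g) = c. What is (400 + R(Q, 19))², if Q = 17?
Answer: 173889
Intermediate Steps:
(400 + R(Q, 19))² = (400 + 17)² = 417² = 173889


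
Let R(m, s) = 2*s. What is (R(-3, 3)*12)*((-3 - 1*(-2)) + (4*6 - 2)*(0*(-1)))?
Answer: -72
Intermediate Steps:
(R(-3, 3)*12)*((-3 - 1*(-2)) + (4*6 - 2)*(0*(-1))) = ((2*3)*12)*((-3 - 1*(-2)) + (4*6 - 2)*(0*(-1))) = (6*12)*((-3 + 2) + (24 - 2)*0) = 72*(-1 + 22*0) = 72*(-1 + 0) = 72*(-1) = -72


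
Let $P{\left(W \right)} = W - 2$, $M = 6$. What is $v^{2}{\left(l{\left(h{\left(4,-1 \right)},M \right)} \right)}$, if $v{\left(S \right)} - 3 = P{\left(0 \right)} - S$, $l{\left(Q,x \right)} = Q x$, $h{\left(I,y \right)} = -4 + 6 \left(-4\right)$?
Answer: $28561$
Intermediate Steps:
$P{\left(W \right)} = -2 + W$
$h{\left(I,y \right)} = -28$ ($h{\left(I,y \right)} = -4 - 24 = -28$)
$v{\left(S \right)} = 1 - S$ ($v{\left(S \right)} = 3 - \left(2 + S\right) = 1 - S$)
$v^{2}{\left(l{\left(h{\left(4,-1 \right)},M \right)} \right)} = \left(1 - \left(-28\right) 6\right)^{2} = \left(1 - -168\right)^{2} = \left(1 + 168\right)^{2} = 169^{2} = 28561$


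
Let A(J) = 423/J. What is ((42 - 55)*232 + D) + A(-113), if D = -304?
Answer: -375583/113 ≈ -3323.7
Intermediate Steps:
((42 - 55)*232 + D) + A(-113) = ((42 - 55)*232 - 304) + 423/(-113) = (-13*232 - 304) + 423*(-1/113) = (-3016 - 304) - 423/113 = -3320 - 423/113 = -375583/113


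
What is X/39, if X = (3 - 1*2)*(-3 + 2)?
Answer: -1/39 ≈ -0.025641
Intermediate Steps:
X = -1 (X = (3 - 2)*(-1) = 1*(-1) = -1)
X/39 = -1/39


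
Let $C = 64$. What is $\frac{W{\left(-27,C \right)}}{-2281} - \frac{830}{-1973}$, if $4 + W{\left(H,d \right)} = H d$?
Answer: $\frac{5310466}{4500413} \approx 1.18$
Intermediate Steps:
$W{\left(H,d \right)} = -4 + H d$
$\frac{W{\left(-27,C \right)}}{-2281} - \frac{830}{-1973} = \frac{-4 - 1728}{-2281} - \frac{830}{-1973} = \left(-4 - 1728\right) \left(- \frac{1}{2281}\right) - - \frac{830}{1973} = \left(-1732\right) \left(- \frac{1}{2281}\right) + \frac{830}{1973} = \frac{1732}{2281} + \frac{830}{1973} = \frac{5310466}{4500413}$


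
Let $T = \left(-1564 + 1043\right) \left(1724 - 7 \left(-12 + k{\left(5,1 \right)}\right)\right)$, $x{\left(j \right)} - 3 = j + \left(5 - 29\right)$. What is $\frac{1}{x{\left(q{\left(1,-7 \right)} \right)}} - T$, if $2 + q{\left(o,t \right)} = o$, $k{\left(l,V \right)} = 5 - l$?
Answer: $\frac{20723295}{22} \approx 9.4197 \cdot 10^{5}$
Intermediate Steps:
$q{\left(o,t \right)} = -2 + o$
$x{\left(j \right)} = -21 + j$ ($x{\left(j \right)} = 3 + \left(j + \left(5 - 29\right)\right) = 3 + \left(j - 24\right) = 3 + \left(-24 + j\right) = -21 + j$)
$T = -941968$ ($T = \left(-1564 + 1043\right) \left(1724 - 7 \left(-12 + \left(5 - 5\right)\right)\right) = - 521 \left(1724 - 7 \left(-12 + \left(5 - 5\right)\right)\right) = - 521 \left(1724 - 7 \left(-12 + 0\right)\right) = - 521 \left(1724 - -84\right) = - 521 \left(1724 + 84\right) = \left(-521\right) 1808 = -941968$)
$\frac{1}{x{\left(q{\left(1,-7 \right)} \right)}} - T = \frac{1}{-21 + \left(-2 + 1\right)} - -941968 = \frac{1}{-21 - 1} + 941968 = \frac{1}{-22} + 941968 = - \frac{1}{22} + 941968 = \frac{20723295}{22}$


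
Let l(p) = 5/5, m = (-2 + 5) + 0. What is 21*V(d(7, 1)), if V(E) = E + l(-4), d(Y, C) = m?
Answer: 84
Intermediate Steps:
m = 3 (m = 3 + 0 = 3)
l(p) = 1 (l(p) = 5*(⅕) = 1)
d(Y, C) = 3
V(E) = 1 + E (V(E) = E + 1 = 1 + E)
21*V(d(7, 1)) = 21*(1 + 3) = 21*4 = 84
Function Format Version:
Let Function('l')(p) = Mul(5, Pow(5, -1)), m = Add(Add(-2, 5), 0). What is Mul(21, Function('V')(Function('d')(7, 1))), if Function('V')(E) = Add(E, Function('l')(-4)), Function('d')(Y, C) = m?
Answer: 84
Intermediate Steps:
m = 3 (m = Add(3, 0) = 3)
Function('l')(p) = 1 (Function('l')(p) = Mul(5, Rational(1, 5)) = 1)
Function('d')(Y, C) = 3
Function('V')(E) = Add(1, E) (Function('V')(E) = Add(E, 1) = Add(1, E))
Mul(21, Function('V')(Function('d')(7, 1))) = Mul(21, Add(1, 3)) = Mul(21, 4) = 84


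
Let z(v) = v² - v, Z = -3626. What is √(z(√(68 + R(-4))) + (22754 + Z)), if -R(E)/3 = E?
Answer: 2*√(4802 - √5) ≈ 138.56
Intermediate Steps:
R(E) = -3*E
√(z(√(68 + R(-4))) + (22754 + Z)) = √(√(68 - 3*(-4))*(-1 + √(68 - 3*(-4))) + (22754 - 3626)) = √(√(68 + 12)*(-1 + √(68 + 12)) + 19128) = √(√80*(-1 + √80) + 19128) = √((4*√5)*(-1 + 4*√5) + 19128) = √(4*√5*(-1 + 4*√5) + 19128) = √(19128 + 4*√5*(-1 + 4*√5))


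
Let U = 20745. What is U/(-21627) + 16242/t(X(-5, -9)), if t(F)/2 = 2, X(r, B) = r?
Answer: 19510153/4806 ≈ 4059.5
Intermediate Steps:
t(F) = 4 (t(F) = 2*2 = 4)
U/(-21627) + 16242/t(X(-5, -9)) = 20745/(-21627) + 16242/4 = 20745*(-1/21627) + 16242*(¼) = -2305/2403 + 8121/2 = 19510153/4806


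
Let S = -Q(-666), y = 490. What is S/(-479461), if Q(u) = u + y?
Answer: -176/479461 ≈ -0.00036708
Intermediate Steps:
Q(u) = 490 + u (Q(u) = u + 490 = 490 + u)
S = 176 (S = -(490 - 666) = -1*(-176) = 176)
S/(-479461) = 176/(-479461) = 176*(-1/479461) = -176/479461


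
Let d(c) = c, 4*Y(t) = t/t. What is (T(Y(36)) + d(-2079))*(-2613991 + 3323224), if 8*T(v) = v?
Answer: -47183143791/32 ≈ -1.4745e+9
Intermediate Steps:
Y(t) = ¼ (Y(t) = (t/t)/4 = (¼)*1 = ¼)
T(v) = v/8
(T(Y(36)) + d(-2079))*(-2613991 + 3323224) = ((⅛)*(¼) - 2079)*(-2613991 + 3323224) = (1/32 - 2079)*709233 = -66527/32*709233 = -47183143791/32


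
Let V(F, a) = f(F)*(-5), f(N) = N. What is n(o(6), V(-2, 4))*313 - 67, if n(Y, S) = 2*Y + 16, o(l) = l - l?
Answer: 4941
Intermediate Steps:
V(F, a) = -5*F (V(F, a) = F*(-5) = -5*F)
o(l) = 0
n(Y, S) = 16 + 2*Y
n(o(6), V(-2, 4))*313 - 67 = (16 + 2*0)*313 - 67 = (16 + 0)*313 - 67 = 16*313 - 67 = 5008 - 67 = 4941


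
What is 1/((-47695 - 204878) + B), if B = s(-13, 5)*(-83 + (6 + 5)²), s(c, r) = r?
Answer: -1/252383 ≈ -3.9622e-6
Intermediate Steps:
B = 190 (B = 5*(-83 + (6 + 5)²) = 5*(-83 + 11²) = 5*(-83 + 121) = 5*38 = 190)
1/((-47695 - 204878) + B) = 1/((-47695 - 204878) + 190) = 1/(-252573 + 190) = 1/(-252383) = -1/252383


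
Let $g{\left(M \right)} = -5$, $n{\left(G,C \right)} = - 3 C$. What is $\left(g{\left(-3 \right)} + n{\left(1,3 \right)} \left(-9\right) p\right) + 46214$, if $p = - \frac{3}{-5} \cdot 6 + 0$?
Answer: $\frac{232503}{5} \approx 46501.0$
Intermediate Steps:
$p = \frac{18}{5}$ ($p = \left(-3\right) \left(- \frac{1}{5}\right) 6 + 0 = \frac{3}{5} \cdot 6 + 0 = \frac{18}{5} + 0 = \frac{18}{5} \approx 3.6$)
$\left(g{\left(-3 \right)} + n{\left(1,3 \right)} \left(-9\right) p\right) + 46214 = \left(-5 + \left(-3\right) 3 \left(-9\right) \frac{18}{5}\right) + 46214 = \left(-5 + \left(-9\right) \left(-9\right) \frac{18}{5}\right) + 46214 = \left(-5 + 81 \cdot \frac{18}{5}\right) + 46214 = \left(-5 + \frac{1458}{5}\right) + 46214 = \frac{1433}{5} + 46214 = \frac{232503}{5}$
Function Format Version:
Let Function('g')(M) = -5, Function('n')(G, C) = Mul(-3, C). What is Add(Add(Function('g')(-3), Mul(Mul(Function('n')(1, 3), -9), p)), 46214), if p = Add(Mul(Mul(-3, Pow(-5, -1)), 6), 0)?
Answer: Rational(232503, 5) ≈ 46501.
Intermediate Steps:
p = Rational(18, 5) (p = Add(Mul(Mul(-3, Rational(-1, 5)), 6), 0) = Add(Mul(Rational(3, 5), 6), 0) = Add(Rational(18, 5), 0) = Rational(18, 5) ≈ 3.6000)
Add(Add(Function('g')(-3), Mul(Mul(Function('n')(1, 3), -9), p)), 46214) = Add(Add(-5, Mul(Mul(Mul(-3, 3), -9), Rational(18, 5))), 46214) = Add(Add(-5, Mul(Mul(-9, -9), Rational(18, 5))), 46214) = Add(Add(-5, Mul(81, Rational(18, 5))), 46214) = Add(Add(-5, Rational(1458, 5)), 46214) = Add(Rational(1433, 5), 46214) = Rational(232503, 5)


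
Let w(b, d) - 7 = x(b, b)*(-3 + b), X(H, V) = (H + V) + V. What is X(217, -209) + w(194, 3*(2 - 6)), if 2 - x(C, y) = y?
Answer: -36866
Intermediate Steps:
X(H, V) = H + 2*V
x(C, y) = 2 - y
w(b, d) = 7 + (-3 + b)*(2 - b) (w(b, d) = 7 + (2 - b)*(-3 + b) = 7 + (-3 + b)*(2 - b))
X(217, -209) + w(194, 3*(2 - 6)) = (217 + 2*(-209)) + (1 - 1*194² + 5*194) = (217 - 418) + (1 - 1*37636 + 970) = -201 + (1 - 37636 + 970) = -201 - 36665 = -36866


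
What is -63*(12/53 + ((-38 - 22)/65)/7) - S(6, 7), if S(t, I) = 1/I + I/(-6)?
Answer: -142741/28938 ≈ -4.9326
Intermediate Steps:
S(t, I) = 1/I - I/6 (S(t, I) = 1/I + I*(-⅙) = 1/I - I/6)
-63*(12/53 + ((-38 - 22)/65)/7) - S(6, 7) = -63*(12/53 + ((-38 - 22)/65)/7) - (1/7 - ⅙*7) = -63*(12*(1/53) - 60*1/65*(⅐)) - (⅐ - 7/6) = -63*(12/53 - 12/13*⅐) - 1*(-43/42) = -63*(12/53 - 12/91) + 43/42 = -63*456/4823 + 43/42 = -4104/689 + 43/42 = -142741/28938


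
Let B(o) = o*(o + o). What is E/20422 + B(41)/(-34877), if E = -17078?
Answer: -332144085/356129047 ≈ -0.93265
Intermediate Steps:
B(o) = 2*o² (B(o) = o*(2*o) = 2*o²)
E/20422 + B(41)/(-34877) = -17078/20422 + (2*41²)/(-34877) = -17078*1/20422 + (2*1681)*(-1/34877) = -8539/10211 + 3362*(-1/34877) = -8539/10211 - 3362/34877 = -332144085/356129047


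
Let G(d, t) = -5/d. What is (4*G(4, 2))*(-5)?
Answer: 25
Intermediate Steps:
(4*G(4, 2))*(-5) = (4*(-5/4))*(-5) = -5*(-5) = 25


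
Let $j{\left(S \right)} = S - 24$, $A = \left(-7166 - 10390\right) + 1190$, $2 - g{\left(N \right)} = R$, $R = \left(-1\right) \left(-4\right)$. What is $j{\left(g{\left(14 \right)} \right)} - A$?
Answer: $16340$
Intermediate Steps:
$R = 4$
$g{\left(N \right)} = -2$ ($g{\left(N \right)} = 2 - 4 = -2$)
$A = -16366$ ($A = -17556 + 1190 = -16366$)
$j{\left(S \right)} = -24 + S$ ($j{\left(S \right)} = S - 24 = -24 + S$)
$j{\left(g{\left(14 \right)} \right)} - A = \left(-24 - 2\right) - -16366 = -26 + 16366 = 16340$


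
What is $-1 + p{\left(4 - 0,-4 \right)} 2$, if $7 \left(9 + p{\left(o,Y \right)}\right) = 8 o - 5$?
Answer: $- \frac{79}{7} \approx -11.286$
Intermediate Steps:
$p{\left(o,Y \right)} = - \frac{68}{7} + \frac{8 o}{7}$ ($p{\left(o,Y \right)} = -9 + \frac{8 o - 5}{7} = -9 + \frac{-5 + 8 o}{7} = -9 + \left(- \frac{5}{7} + \frac{8 o}{7}\right) = - \frac{68}{7} + \frac{8 o}{7}$)
$-1 + p{\left(4 - 0,-4 \right)} 2 = -1 + \left(- \frac{68}{7} + \frac{8 \left(4 - 0\right)}{7}\right) 2 = -1 + \left(- \frac{68}{7} + \frac{8 \left(4 + 0\right)}{7}\right) 2 = -1 + \left(- \frac{68}{7} + \frac{8}{7} \cdot 4\right) 2 = -1 + \left(- \frac{68}{7} + \frac{32}{7}\right) 2 = -1 - \frac{72}{7} = - \frac{79}{7}$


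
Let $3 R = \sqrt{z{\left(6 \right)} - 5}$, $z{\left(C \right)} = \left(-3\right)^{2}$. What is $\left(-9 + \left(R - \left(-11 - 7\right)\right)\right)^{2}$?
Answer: $\frac{841}{9} \approx 93.444$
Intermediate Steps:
$z{\left(C \right)} = 9$
$R = \frac{2}{3}$ ($R = \frac{\sqrt{9 - 5}}{3} = \frac{\sqrt{4}}{3} = \frac{1}{3} \cdot 2 = \frac{2}{3} \approx 0.66667$)
$\left(-9 + \left(R - \left(-11 - 7\right)\right)\right)^{2} = \left(-9 + \left(\frac{2}{3} - \left(-11 - 7\right)\right)\right)^{2} = \left(-9 + \left(\frac{2}{3} - -18\right)\right)^{2} = \left(-9 + \left(\frac{2}{3} + 18\right)\right)^{2} = \left(-9 + \frac{56}{3}\right)^{2} = \left(\frac{29}{3}\right)^{2} = \frac{841}{9}$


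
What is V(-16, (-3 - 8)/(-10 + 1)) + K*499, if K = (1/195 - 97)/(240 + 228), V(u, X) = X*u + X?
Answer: -5555593/45630 ≈ -121.75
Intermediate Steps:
V(u, X) = X + X*u
K = -9457/45630 (K = (1/195 - 97)/468 = -18914/195*1/468 = -9457/45630 ≈ -0.20725)
V(-16, (-3 - 8)/(-10 + 1)) + K*499 = ((-3 - 8)/(-10 + 1))*(1 - 16) - 9457/45630*499 = -11/(-9)*(-15) - 4719043/45630 = -11*(-1/9)*(-15) - 4719043/45630 = (11/9)*(-15) - 4719043/45630 = -55/3 - 4719043/45630 = -5555593/45630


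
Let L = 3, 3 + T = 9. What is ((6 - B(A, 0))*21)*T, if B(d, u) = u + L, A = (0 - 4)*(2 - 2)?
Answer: 378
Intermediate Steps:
T = 6 (T = -3 + 9 = 6)
A = 0 (A = -4*0 = 0)
B(d, u) = 3 + u (B(d, u) = u + 3 = 3 + u)
((6 - B(A, 0))*21)*T = ((6 - (3 + 0))*21)*6 = ((6 - 1*3)*21)*6 = ((6 - 3)*21)*6 = (3*21)*6 = 63*6 = 378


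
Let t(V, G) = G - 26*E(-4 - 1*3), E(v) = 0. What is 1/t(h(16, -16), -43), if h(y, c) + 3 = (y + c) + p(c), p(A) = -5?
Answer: -1/43 ≈ -0.023256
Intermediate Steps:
h(y, c) = -8 + c + y (h(y, c) = -3 + ((y + c) - 5) = -3 + ((c + y) - 5) = -3 + (-5 + c + y) = -8 + c + y)
t(V, G) = G (t(V, G) = G - 26*0 = G + 0 = G)
1/t(h(16, -16), -43) = 1/(-43) = -1/43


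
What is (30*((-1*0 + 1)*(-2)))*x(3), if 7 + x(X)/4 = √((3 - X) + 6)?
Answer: 1680 - 240*√6 ≈ 1092.1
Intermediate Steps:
x(X) = -28 + 4*√(9 - X) (x(X) = -28 + 4*√((3 - X) + 6) = -28 + 4*√(9 - X))
(30*((-1*0 + 1)*(-2)))*x(3) = (30*((-1*0 + 1)*(-2)))*(-28 + 4*√(9 - 1*3)) = (30*((0 + 1)*(-2)))*(-28 + 4*√(9 - 3)) = (30*(1*(-2)))*(-28 + 4*√6) = (30*(-2))*(-28 + 4*√6) = -60*(-28 + 4*√6) = 1680 - 240*√6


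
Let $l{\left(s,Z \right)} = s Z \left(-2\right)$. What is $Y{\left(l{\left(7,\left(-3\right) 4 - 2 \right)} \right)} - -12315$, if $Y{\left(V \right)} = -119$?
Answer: $12196$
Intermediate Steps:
$l{\left(s,Z \right)} = - 2 Z s$ ($l{\left(s,Z \right)} = Z s \left(-2\right) = - 2 Z s$)
$Y{\left(l{\left(7,\left(-3\right) 4 - 2 \right)} \right)} - -12315 = -119 - -12315 = -119 + 12315 = 12196$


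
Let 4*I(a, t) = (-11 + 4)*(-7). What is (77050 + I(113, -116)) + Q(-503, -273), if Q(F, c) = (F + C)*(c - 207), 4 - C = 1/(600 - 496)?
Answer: 16462517/52 ≈ 3.1659e+5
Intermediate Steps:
C = 415/104 (C = 4 - 1/(600 - 496) = 4 - 1/104 = 415/104 ≈ 3.9904)
Q(F, c) = (-207 + c)*(415/104 + F) (Q(F, c) = (F + 415/104)*(c - 207) = (415/104 + F)*(-207 + c) = (-207 + c)*(415/104 + F))
I(a, t) = 49/4 (I(a, t) = ((-11 + 4)*(-7))/4 = (-7*(-7))/4 = (¼)*49 = 49/4)
(77050 + I(113, -116)) + Q(-503, -273) = (77050 + 49/4) + (-85905/104 - 207*(-503) + (415/104)*(-273) - 503*(-273)) = 308249/4 + (-85905/104 + 104121 - 8715/8 + 137319) = 308249/4 + 3113820/13 = 16462517/52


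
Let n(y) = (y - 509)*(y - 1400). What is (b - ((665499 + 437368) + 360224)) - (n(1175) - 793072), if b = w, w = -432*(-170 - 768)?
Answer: -114953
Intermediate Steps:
n(y) = (-1400 + y)*(-509 + y) (n(y) = (-509 + y)*(-1400 + y) = (-1400 + y)*(-509 + y))
w = 405216 (w = -432*(-938) = 405216)
b = 405216
(b - ((665499 + 437368) + 360224)) - (n(1175) - 793072) = (405216 - ((665499 + 437368) + 360224)) - ((712600 + 1175² - 1909*1175) - 793072) = (405216 - (1102867 + 360224)) - ((712600 + 1380625 - 2243075) - 793072) = (405216 - 1*1463091) - (-149850 - 793072) = (405216 - 1463091) - 1*(-942922) = -1057875 + 942922 = -114953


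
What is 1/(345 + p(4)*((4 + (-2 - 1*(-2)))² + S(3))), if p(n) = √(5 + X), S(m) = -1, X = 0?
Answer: 23/7860 - √5/7860 ≈ 0.0026417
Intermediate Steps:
p(n) = √5 (p(n) = √(5 + 0) = √5)
1/(345 + p(4)*((4 + (-2 - 1*(-2)))² + S(3))) = 1/(345 + √5*((4 + (-2 - 1*(-2)))² - 1)) = 1/(345 + √5*((4 + (-2 + 2))² - 1)) = 1/(345 + √5*((4 + 0)² - 1)) = 1/(345 + √5*(4² - 1)) = 1/(345 + √5*(16 - 1)) = 1/(345 + √5*15) = 1/(345 + 15*√5)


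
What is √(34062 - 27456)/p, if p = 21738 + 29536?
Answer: 3*√734/51274 ≈ 0.0015852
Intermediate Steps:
p = 51274
√(34062 - 27456)/p = √(34062 - 27456)/51274 = √6606*(1/51274) = (3*√734)*(1/51274) = 3*√734/51274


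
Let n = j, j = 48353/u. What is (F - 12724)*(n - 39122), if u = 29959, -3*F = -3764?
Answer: 13442146349720/29959 ≈ 4.4868e+8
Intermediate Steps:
F = 3764/3 (F = -1/3*(-3764) = 3764/3 ≈ 1254.7)
j = 48353/29959 ≈ 1.6140
n = 48353/29959 ≈ 1.6140
(F - 12724)*(n - 39122) = (3764/3 - 12724)*(48353/29959 - 39122) = -34408/3*(-1172007645/29959) = 13442146349720/29959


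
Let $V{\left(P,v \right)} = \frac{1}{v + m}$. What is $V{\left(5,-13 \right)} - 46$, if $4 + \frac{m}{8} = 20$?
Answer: $- \frac{5289}{115} \approx -45.991$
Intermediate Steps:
$m = 128$ ($m = -32 + 8 \cdot 20 = -32 + 160 = 128$)
$V{\left(P,v \right)} = \frac{1}{128 + v}$ ($V{\left(P,v \right)} = \frac{1}{v + 128} = \frac{1}{128 + v}$)
$V{\left(5,-13 \right)} - 46 = \frac{1}{128 - 13} - 46 = \frac{1}{115} - 46 = - \frac{5289}{115}$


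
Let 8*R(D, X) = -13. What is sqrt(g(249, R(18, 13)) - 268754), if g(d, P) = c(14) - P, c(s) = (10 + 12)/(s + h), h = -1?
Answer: I*sqrt(726701846)/52 ≈ 518.41*I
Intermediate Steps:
c(s) = 22/(-1 + s) (c(s) = (10 + 12)/(s - 1) = 22/(-1 + s))
R(D, X) = -13/8 (R(D, X) = (1/8)*(-13) = -13/8)
g(d, P) = 22/13 - P (g(d, P) = 22/(-1 + 14) - P = 22/13 - P)
sqrt(g(249, R(18, 13)) - 268754) = sqrt((22/13 - 1*(-13/8)) - 268754) = sqrt((22/13 + 13/8) - 268754) = sqrt(345/104 - 268754) = sqrt(-27950071/104) = I*sqrt(726701846)/52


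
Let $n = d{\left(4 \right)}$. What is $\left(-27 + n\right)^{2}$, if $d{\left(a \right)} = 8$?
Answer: $361$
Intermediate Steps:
$n = 8$
$\left(-27 + n\right)^{2} = \left(-27 + 8\right)^{2} = \left(-19\right)^{2} = 361$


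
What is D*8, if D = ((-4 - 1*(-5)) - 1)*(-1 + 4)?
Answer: 0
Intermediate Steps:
D = 0 (D = ((-4 + 5) - 1)*3 = (1 - 1)*3 = 0*3 = 0)
D*8 = 0*8 = 0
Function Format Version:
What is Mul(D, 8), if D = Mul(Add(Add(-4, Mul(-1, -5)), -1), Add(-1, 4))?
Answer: 0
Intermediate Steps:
D = 0 (D = Mul(Add(Add(-4, 5), -1), 3) = Mul(Add(1, -1), 3) = Mul(0, 3) = 0)
Mul(D, 8) = Mul(0, 8) = 0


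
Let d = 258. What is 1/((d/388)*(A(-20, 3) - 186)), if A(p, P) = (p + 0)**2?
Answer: 97/13803 ≈ 0.0070275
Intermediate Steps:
A(p, P) = p**2
1/((d/388)*(A(-20, 3) - 186)) = 1/((258/388)*((-20)**2 - 186)) = 1/((258*(1/388))*(400 - 186)) = 1/((129/194)*214) = 1/(13803/97) = 97/13803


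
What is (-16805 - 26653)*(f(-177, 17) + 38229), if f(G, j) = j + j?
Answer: -1662833454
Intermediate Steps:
f(G, j) = 2*j
(-16805 - 26653)*(f(-177, 17) + 38229) = (-16805 - 26653)*(2*17 + 38229) = -43458*(34 + 38229) = -43458*38263 = -1662833454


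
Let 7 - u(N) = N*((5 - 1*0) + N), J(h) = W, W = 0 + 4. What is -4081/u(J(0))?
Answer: 4081/29 ≈ 140.72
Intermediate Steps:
W = 4
J(h) = 4
u(N) = 7 - N*(5 + N) (u(N) = 7 - N*((5 - 1*0) + N) = 7 - N*((5 + 0) + N) = 7 - N*(5 + N))
-4081/u(J(0)) = -4081/(7 - 1*4² - 5*4) = -4081/(7 - 1*16 - 20) = -4081/(7 - 16 - 20) = -4081/(-29) = -4081*(-1/29) = 4081/29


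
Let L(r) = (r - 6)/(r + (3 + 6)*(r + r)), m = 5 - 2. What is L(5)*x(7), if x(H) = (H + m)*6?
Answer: -12/19 ≈ -0.63158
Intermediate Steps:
m = 3
L(r) = (-6 + r)/(19*r) (L(r) = (-6 + r)/(r + 9*(2*r)) = (-6 + r)/(r + 18*r) = (-6 + r)/((19*r)) = (-6 + r)*(1/(19*r)) = (-6 + r)/(19*r))
x(H) = 18 + 6*H (x(H) = (H + 3)*6 = (3 + H)*6 = 18 + 6*H)
L(5)*x(7) = ((1/19)*(-6 + 5)/5)*(18 + 6*7) = ((1/19)*(⅕)*(-1))*(18 + 42) = -1/95*60 = -12/19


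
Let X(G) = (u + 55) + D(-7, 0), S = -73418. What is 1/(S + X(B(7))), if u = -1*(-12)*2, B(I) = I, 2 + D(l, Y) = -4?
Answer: -1/73345 ≈ -1.3634e-5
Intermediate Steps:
D(l, Y) = -6 (D(l, Y) = -2 - 4 = -6)
u = 24 (u = 12*2 = 24)
X(G) = 73 (X(G) = (24 + 55) - 6 = 79 - 6 = 73)
1/(S + X(B(7))) = 1/(-73418 + 73) = 1/(-73345) = -1/73345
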